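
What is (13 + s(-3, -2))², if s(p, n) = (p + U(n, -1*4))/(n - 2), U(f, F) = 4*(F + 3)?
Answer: 3481/16 ≈ 217.56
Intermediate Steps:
U(f, F) = 12 + 4*F (U(f, F) = 4*(3 + F) = 12 + 4*F)
s(p, n) = (-4 + p)/(-2 + n) (s(p, n) = (p + (12 + 4*(-1*4)))/(n - 2) = (p + (12 + 4*(-4)))/(-2 + n) = (p + (12 - 16))/(-2 + n) = (p - 4)/(-2 + n) = (-4 + p)/(-2 + n))
(13 + s(-3, -2))² = (13 + (-4 - 3)/(-2 - 2))² = (13 - 7/(-4))² = (13 - ¼*(-7))² = (13 + 7/4)² = (59/4)² = 3481/16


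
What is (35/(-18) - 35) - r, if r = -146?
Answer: 1963/18 ≈ 109.06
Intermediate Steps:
(35/(-18) - 35) - r = (35/(-18) - 35) - 1*(-146) = (-1/18*35 - 35) + 146 = (-35/18 - 35) + 146 = -665/18 + 146 = 1963/18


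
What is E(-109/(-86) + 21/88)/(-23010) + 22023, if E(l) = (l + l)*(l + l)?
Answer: 1813991943180119/82368068640 ≈ 22023.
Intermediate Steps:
E(l) = 4*l**2 (E(l) = (2*l)*(2*l) = 4*l**2)
E(-109/(-86) + 21/88)/(-23010) + 22023 = (4*(-109/(-86) + 21/88)**2)/(-23010) + 22023 = (4*(-109*(-1/86) + 21*(1/88))**2)*(-1/23010) + 22023 = (4*(109/86 + 21/88)**2)*(-1/23010) + 22023 = (4*(5699/3784)**2)*(-1/23010) + 22023 = (4*(32478601/14318656))*(-1/23010) + 22023 = (32478601/3579664)*(-1/23010) + 22023 = -32478601/82368068640 + 22023 = 1813991943180119/82368068640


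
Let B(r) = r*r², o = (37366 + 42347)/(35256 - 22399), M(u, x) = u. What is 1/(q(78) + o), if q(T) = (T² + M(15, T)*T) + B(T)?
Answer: 12857/6194659455 ≈ 2.0755e-6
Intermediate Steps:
o = 79713/12857 ≈ 6.2000
B(r) = r³
q(T) = T² + T³ + 15*T (q(T) = (T² + 15*T) + T³ = T² + T³ + 15*T)
1/(q(78) + o) = 1/(78*(15 + 78 + 78²) + 79713/12857) = 1/(78*(15 + 78 + 6084) + 79713/12857) = 1/(78*6177 + 79713/12857) = 1/(481806 + 79713/12857) = 1/(6194659455/12857) = 12857/6194659455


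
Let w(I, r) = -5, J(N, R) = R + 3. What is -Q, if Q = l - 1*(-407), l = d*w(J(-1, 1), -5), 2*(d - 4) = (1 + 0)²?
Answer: -769/2 ≈ -384.50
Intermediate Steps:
J(N, R) = 3 + R
d = 9/2 (d = 4 + (1 + 0)²/2 = 4 + (½)*1² = 4 + (½)*1 = 4 + ½ = 9/2 ≈ 4.5000)
l = -45/2 (l = (9/2)*(-5) = -45/2 ≈ -22.500)
Q = 769/2 (Q = -45/2 - 1*(-407) = -45/2 + 407 = 769/2 ≈ 384.50)
-Q = -1*769/2 = -769/2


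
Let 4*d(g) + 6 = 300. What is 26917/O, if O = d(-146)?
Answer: 53834/147 ≈ 366.22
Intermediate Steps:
d(g) = 147/2 (d(g) = -3/2 + (¼)*300 = -3/2 + 75 = 147/2)
O = 147/2 ≈ 73.500
26917/O = 26917/(147/2) = 26917*(2/147) = 53834/147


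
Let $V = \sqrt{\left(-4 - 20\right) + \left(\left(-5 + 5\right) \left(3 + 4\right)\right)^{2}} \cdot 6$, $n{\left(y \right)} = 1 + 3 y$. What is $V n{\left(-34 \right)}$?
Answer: $- 1212 i \sqrt{6} \approx - 2968.8 i$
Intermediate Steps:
$V = 12 i \sqrt{6}$ ($V = \sqrt{\left(-4 - 20\right) + \left(0 \cdot 7\right)^{2}} \cdot 6 = \sqrt{-24 + 0^{2}} \cdot 6 = \sqrt{-24 + 0} \cdot 6 = \sqrt{-24} \cdot 6 = 2 i \sqrt{6} \cdot 6 = 12 i \sqrt{6} \approx 29.394 i$)
$V n{\left(-34 \right)} = 12 i \sqrt{6} \left(1 + 3 \left(-34\right)\right) = 12 i \sqrt{6} \left(1 - 102\right) = 12 i \sqrt{6} \left(-101\right) = - 1212 i \sqrt{6}$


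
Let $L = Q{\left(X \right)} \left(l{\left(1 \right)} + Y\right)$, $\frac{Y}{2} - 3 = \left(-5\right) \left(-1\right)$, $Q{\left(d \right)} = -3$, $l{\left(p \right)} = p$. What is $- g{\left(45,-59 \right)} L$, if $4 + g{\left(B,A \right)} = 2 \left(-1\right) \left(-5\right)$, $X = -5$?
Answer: $306$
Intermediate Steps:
$g{\left(B,A \right)} = 6$ ($g{\left(B,A \right)} = -4 + 2 \left(-1\right) \left(-5\right) = -4 - -10 = -4 + 10 = 6$)
$Y = 16$ ($Y = 6 + 2 \left(\left(-5\right) \left(-1\right)\right) = 6 + 2 \cdot 5 = 6 + 10 = 16$)
$L = -51$ ($L = - 3 \left(1 + 16\right) = \left(-3\right) 17 = -51$)
$- g{\left(45,-59 \right)} L = \left(-1\right) 6 \left(-51\right) = \left(-6\right) \left(-51\right) = 306$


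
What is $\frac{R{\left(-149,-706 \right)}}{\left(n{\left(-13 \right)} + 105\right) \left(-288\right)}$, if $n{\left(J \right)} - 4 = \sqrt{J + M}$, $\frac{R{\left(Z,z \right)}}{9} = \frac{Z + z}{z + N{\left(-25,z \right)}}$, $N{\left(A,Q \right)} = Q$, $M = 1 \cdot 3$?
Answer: $- \frac{93195}{537282944} + \frac{855 i \sqrt{10}}{537282944} \approx -0.00017346 + 5.0323 \cdot 10^{-6} i$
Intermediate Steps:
$M = 3$
$R{\left(Z,z \right)} = \frac{9 \left(Z + z\right)}{2 z}$ ($R{\left(Z,z \right)} = 9 \frac{Z + z}{z + z} = 9 \frac{Z + z}{2 z} = \frac{9 \left(Z + z\right)}{2 z}$)
$n{\left(J \right)} = 4 + \sqrt{3 + J}$ ($n{\left(J \right)} = 4 + \sqrt{J + 3} = 4 + \sqrt{3 + J}$)
$\frac{R{\left(-149,-706 \right)}}{\left(n{\left(-13 \right)} + 105\right) \left(-288\right)} = \frac{\frac{9}{2} \frac{1}{-706} \left(-149 - 706\right)}{\left(\left(4 + \sqrt{3 - 13}\right) + 105\right) \left(-288\right)} = \frac{\frac{9}{2} \left(- \frac{1}{706}\right) \left(-855\right)}{\left(\left(4 + \sqrt{-10}\right) + 105\right) \left(-288\right)} = \frac{7695}{1412 \left(\left(4 + i \sqrt{10}\right) + 105\right) \left(-288\right)} = \frac{7695}{1412 \left(109 + i \sqrt{10}\right) \left(-288\right)} = \frac{7695}{1412 \left(-31392 - 288 i \sqrt{10}\right)}$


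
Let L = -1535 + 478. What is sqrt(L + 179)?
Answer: I*sqrt(878) ≈ 29.631*I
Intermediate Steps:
L = -1057
sqrt(L + 179) = sqrt(-1057 + 179) = sqrt(-878) = I*sqrt(878)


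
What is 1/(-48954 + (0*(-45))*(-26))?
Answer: -1/48954 ≈ -2.0427e-5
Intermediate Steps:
1/(-48954 + (0*(-45))*(-26)) = 1/(-48954 + 0*(-26)) = 1/(-48954 + 0) = 1/(-48954) = -1/48954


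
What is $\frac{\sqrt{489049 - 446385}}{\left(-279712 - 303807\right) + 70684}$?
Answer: $- \frac{2 \sqrt{10666}}{512835} \approx -0.00040277$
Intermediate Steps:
$\frac{\sqrt{489049 - 446385}}{\left(-279712 - 303807\right) + 70684} = \frac{\sqrt{42664}}{-583519 + 70684} = \frac{2 \sqrt{10666}}{-512835} = 2 \sqrt{10666} \left(- \frac{1}{512835}\right) = - \frac{2 \sqrt{10666}}{512835}$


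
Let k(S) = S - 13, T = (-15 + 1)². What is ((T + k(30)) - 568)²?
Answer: 126025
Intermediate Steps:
T = 196 (T = (-14)² = 196)
k(S) = -13 + S
((T + k(30)) - 568)² = ((196 + (-13 + 30)) - 568)² = ((196 + 17) - 568)² = (213 - 568)² = (-355)² = 126025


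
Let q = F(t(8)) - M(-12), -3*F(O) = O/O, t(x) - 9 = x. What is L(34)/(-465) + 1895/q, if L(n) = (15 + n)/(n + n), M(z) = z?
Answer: 35951597/221340 ≈ 162.43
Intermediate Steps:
t(x) = 9 + x
F(O) = -⅓ (F(O) = -O/(3*O) = -⅓*1 = -⅓)
q = 35/3 (q = -⅓ - 1*(-12) = -⅓ + 12 = 35/3 ≈ 11.667)
L(n) = (15 + n)/(2*n) (L(n) = (15 + n)/((2*n)) = (15 + n)*(1/(2*n)) = (15 + n)/(2*n))
L(34)/(-465) + 1895/q = ((½)*(15 + 34)/34)/(-465) + 1895/(35/3) = ((½)*(1/34)*49)*(-1/465) + 1895*(3/35) = (49/68)*(-1/465) + 1137/7 = -49/31620 + 1137/7 = 35951597/221340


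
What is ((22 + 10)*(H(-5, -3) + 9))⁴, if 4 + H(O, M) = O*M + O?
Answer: 53084160000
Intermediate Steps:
H(O, M) = -4 + O + M*O (H(O, M) = -4 + (O*M + O) = -4 + (M*O + O) = -4 + (O + M*O) = -4 + O + M*O)
((22 + 10)*(H(-5, -3) + 9))⁴ = ((22 + 10)*((-4 - 5 - 3*(-5)) + 9))⁴ = (32*((-4 - 5 + 15) + 9))⁴ = (32*(6 + 9))⁴ = (32*15)⁴ = 480⁴ = 53084160000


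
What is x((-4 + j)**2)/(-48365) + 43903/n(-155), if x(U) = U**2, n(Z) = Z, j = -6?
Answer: -424983719/1499315 ≈ -283.45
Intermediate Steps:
x((-4 + j)**2)/(-48365) + 43903/n(-155) = ((-4 - 6)**2)**2/(-48365) + 43903/(-155) = ((-10)**2)**2*(-1/48365) + 43903*(-1/155) = 100**2*(-1/48365) - 43903/155 = 10000*(-1/48365) - 43903/155 = -2000/9673 - 43903/155 = -424983719/1499315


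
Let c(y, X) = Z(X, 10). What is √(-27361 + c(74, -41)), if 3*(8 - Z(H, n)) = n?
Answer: I*√246207/3 ≈ 165.4*I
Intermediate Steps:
Z(H, n) = 8 - n/3
c(y, X) = 14/3 (c(y, X) = 8 - ⅓*10 = 8 - 10/3 = 14/3)
√(-27361 + c(74, -41)) = √(-27361 + 14/3) = √(-82069/3) = I*√246207/3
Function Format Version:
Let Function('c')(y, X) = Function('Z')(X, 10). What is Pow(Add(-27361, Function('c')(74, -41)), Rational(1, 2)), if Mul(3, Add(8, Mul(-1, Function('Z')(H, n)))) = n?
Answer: Mul(Rational(1, 3), I, Pow(246207, Rational(1, 2))) ≈ Mul(165.40, I)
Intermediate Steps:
Function('Z')(H, n) = Add(8, Mul(Rational(-1, 3), n))
Function('c')(y, X) = Rational(14, 3) (Function('c')(y, X) = Add(8, Mul(Rational(-1, 3), 10)) = Add(8, Rational(-10, 3)) = Rational(14, 3))
Pow(Add(-27361, Function('c')(74, -41)), Rational(1, 2)) = Pow(Add(-27361, Rational(14, 3)), Rational(1, 2)) = Pow(Rational(-82069, 3), Rational(1, 2)) = Mul(Rational(1, 3), I, Pow(246207, Rational(1, 2)))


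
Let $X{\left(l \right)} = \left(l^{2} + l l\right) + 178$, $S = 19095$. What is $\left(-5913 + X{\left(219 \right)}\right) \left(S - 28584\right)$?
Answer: $-855784443$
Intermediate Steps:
$X{\left(l \right)} = 178 + 2 l^{2}$ ($X{\left(l \right)} = \left(l^{2} + l^{2}\right) + 178 = 2 l^{2} + 178 = 178 + 2 l^{2}$)
$\left(-5913 + X{\left(219 \right)}\right) \left(S - 28584\right) = \left(-5913 + \left(178 + 2 \cdot 219^{2}\right)\right) \left(19095 - 28584\right) = \left(-5913 + \left(178 + 2 \cdot 47961\right)\right) \left(-9489\right) = \left(-5913 + \left(178 + 95922\right)\right) \left(-9489\right) = \left(-5913 + 96100\right) \left(-9489\right) = 90187 \left(-9489\right) = -855784443$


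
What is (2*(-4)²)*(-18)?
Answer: -576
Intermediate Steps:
(2*(-4)²)*(-18) = (2*16)*(-18) = 32*(-18) = -576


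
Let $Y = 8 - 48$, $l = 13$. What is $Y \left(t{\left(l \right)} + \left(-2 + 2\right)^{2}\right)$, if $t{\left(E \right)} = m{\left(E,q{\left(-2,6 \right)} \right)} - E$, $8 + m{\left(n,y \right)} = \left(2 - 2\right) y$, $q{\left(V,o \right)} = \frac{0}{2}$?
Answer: $840$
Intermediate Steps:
$q{\left(V,o \right)} = 0$ ($q{\left(V,o \right)} = 0 \cdot \frac{1}{2} = 0$)
$m{\left(n,y \right)} = -8$ ($m{\left(n,y \right)} = -8 + \left(2 - 2\right) y = -8 + 0 y = -8 + 0 = -8$)
$Y = -40$ ($Y = 8 - 48 = -40$)
$t{\left(E \right)} = -8 - E$
$Y \left(t{\left(l \right)} + \left(-2 + 2\right)^{2}\right) = - 40 \left(\left(-8 - 13\right) + \left(-2 + 2\right)^{2}\right) = - 40 \left(\left(-8 - 13\right) + 0^{2}\right) = - 40 \left(-21 + 0\right) = \left(-40\right) \left(-21\right) = 840$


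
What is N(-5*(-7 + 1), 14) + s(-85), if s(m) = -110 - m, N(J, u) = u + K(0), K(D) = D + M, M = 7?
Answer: -4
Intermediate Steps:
K(D) = 7 + D (K(D) = D + 7 = 7 + D)
N(J, u) = 7 + u (N(J, u) = u + (7 + 0) = u + 7 = 7 + u)
N(-5*(-7 + 1), 14) + s(-85) = (7 + 14) + (-110 - 1*(-85)) = 21 + (-110 + 85) = 21 - 25 = -4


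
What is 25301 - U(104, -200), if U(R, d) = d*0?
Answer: 25301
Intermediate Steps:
U(R, d) = 0
25301 - U(104, -200) = 25301 - 1*0 = 25301 + 0 = 25301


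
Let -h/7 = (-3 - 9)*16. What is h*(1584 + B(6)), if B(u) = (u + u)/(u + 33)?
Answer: 27681024/13 ≈ 2.1293e+6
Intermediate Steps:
B(u) = 2*u/(33 + u) (B(u) = (2*u)/(33 + u) = 2*u/(33 + u))
h = 1344 (h = -7*(-3 - 9)*16 = -(-84)*16 = -7*(-192) = 1344)
h*(1584 + B(6)) = 1344*(1584 + 2*6/(33 + 6)) = 1344*(1584 + 2*6/39) = 1344*(1584 + 2*6*(1/39)) = 1344*(1584 + 4/13) = 1344*(20596/13) = 27681024/13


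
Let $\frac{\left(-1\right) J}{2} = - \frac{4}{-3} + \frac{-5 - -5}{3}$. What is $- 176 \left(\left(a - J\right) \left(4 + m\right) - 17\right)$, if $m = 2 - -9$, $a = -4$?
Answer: $6512$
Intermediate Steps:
$J = - \frac{8}{3}$ ($J = - 2 \left(- \frac{4}{-3} + \frac{-5 - -5}{3}\right) = - 2 \left(\left(-4\right) \left(- \frac{1}{3}\right) + \left(-5 + 5\right) \frac{1}{3}\right) = - 2 \left(\frac{4}{3} + 0 \cdot \frac{1}{3}\right) = - 2 \left(\frac{4}{3} + 0\right) = \left(-2\right) \frac{4}{3} = - \frac{8}{3} \approx -2.6667$)
$m = 11$ ($m = 2 + 9 = 11$)
$- 176 \left(\left(a - J\right) \left(4 + m\right) - 17\right) = - 176 \left(\left(-4 - - \frac{8}{3}\right) \left(4 + 11\right) - 17\right) = - 176 \left(\left(-4 + \frac{8}{3}\right) 15 - 17\right) = - 176 \left(\left(- \frac{4}{3}\right) 15 - 17\right) = - 176 \left(-20 - 17\right) = \left(-176\right) \left(-37\right) = 6512$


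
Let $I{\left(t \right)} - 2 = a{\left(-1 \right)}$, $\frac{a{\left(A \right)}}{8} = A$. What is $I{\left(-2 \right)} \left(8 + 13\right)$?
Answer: $-126$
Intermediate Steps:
$a{\left(A \right)} = 8 A$
$I{\left(t \right)} = -6$ ($I{\left(t \right)} = 2 + 8 \left(-1\right) = 2 - 8 = -6$)
$I{\left(-2 \right)} \left(8 + 13\right) = - 6 \left(8 + 13\right) = \left(-6\right) 21 = -126$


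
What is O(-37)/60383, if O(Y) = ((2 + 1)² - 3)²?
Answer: 36/60383 ≈ 0.00059619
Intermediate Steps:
O(Y) = 36 (O(Y) = (3² - 3)² = (9 - 3)² = 6² = 36)
O(-37)/60383 = 36/60383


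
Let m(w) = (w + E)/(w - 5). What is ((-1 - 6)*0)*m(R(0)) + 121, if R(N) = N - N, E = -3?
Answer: 121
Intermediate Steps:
R(N) = 0
m(w) = (-3 + w)/(-5 + w) (m(w) = (w - 3)/(w - 5) = (-3 + w)/(-5 + w))
((-1 - 6)*0)*m(R(0)) + 121 = ((-1 - 6)*0)*((-3 + 0)/(-5 + 0)) + 121 = (-7*0)*(-3/(-5)) + 121 = 0*(-⅕*(-3)) + 121 = 0*(⅗) + 121 = 0 + 121 = 121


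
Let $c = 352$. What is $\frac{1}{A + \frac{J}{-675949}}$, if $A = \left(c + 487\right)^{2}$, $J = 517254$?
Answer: $\frac{675949}{475814178775} \approx 1.4206 \cdot 10^{-6}$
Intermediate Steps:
$A = 703921$ ($A = \left(352 + 487\right)^{2} = 839^{2} = 703921$)
$\frac{1}{A + \frac{J}{-675949}} = \frac{1}{703921 + \frac{517254}{-675949}} = \frac{1}{703921 + 517254 \left(- \frac{1}{675949}\right)} = \frac{1}{703921 - \frac{517254}{675949}} = \frac{1}{\frac{475814178775}{675949}} = \frac{675949}{475814178775}$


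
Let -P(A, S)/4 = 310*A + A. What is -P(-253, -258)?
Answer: -314732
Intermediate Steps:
P(A, S) = -1244*A (P(A, S) = -4*(310*A + A) = -1244*A)
-P(-253, -258) = -(-1244)*(-253) = -1*314732 = -314732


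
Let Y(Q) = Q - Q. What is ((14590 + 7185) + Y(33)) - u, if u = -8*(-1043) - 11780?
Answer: 25211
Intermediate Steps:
Y(Q) = 0
u = -3436 (u = 8344 - 11780 = -3436)
((14590 + 7185) + Y(33)) - u = ((14590 + 7185) + 0) - 1*(-3436) = (21775 + 0) + 3436 = 21775 + 3436 = 25211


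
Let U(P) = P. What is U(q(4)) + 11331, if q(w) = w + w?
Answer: 11339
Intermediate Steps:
q(w) = 2*w
U(q(4)) + 11331 = 2*4 + 11331 = 8 + 11331 = 11339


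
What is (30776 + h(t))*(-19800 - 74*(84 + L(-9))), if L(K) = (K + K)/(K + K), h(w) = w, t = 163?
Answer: -807198510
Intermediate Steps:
L(K) = 1 (L(K) = (2*K)/((2*K)) = (2*K)*(1/(2*K)) = 1)
(30776 + h(t))*(-19800 - 74*(84 + L(-9))) = (30776 + 163)*(-19800 - 74*(84 + 1)) = 30939*(-19800 - 74*85) = 30939*(-19800 - 6290) = 30939*(-26090) = -807198510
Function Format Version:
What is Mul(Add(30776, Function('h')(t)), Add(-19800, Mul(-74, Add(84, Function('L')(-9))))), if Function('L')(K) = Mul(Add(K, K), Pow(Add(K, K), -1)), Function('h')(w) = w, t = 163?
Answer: -807198510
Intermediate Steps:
Function('L')(K) = 1 (Function('L')(K) = Mul(Mul(2, K), Pow(Mul(2, K), -1)) = Mul(Mul(2, K), Mul(Rational(1, 2), Pow(K, -1))) = 1)
Mul(Add(30776, Function('h')(t)), Add(-19800, Mul(-74, Add(84, Function('L')(-9))))) = Mul(Add(30776, 163), Add(-19800, Mul(-74, Add(84, 1)))) = Mul(30939, Add(-19800, Mul(-74, 85))) = Mul(30939, Add(-19800, -6290)) = Mul(30939, -26090) = -807198510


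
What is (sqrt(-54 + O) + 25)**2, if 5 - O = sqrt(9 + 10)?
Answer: (25 + I*sqrt(49 + sqrt(19)))**2 ≈ 571.64 + 365.24*I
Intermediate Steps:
O = 5 - sqrt(19) (O = 5 - sqrt(9 + 10) = 5 - sqrt(19) ≈ 0.64110)
(sqrt(-54 + O) + 25)**2 = (sqrt(-54 + (5 - sqrt(19))) + 25)**2 = (sqrt(-49 - sqrt(19)) + 25)**2 = (25 + sqrt(-49 - sqrt(19)))**2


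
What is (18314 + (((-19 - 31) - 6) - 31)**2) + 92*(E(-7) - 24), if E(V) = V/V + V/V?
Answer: 23859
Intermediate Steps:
E(V) = 2 (E(V) = 1 + 1 = 2)
(18314 + (((-19 - 31) - 6) - 31)**2) + 92*(E(-7) - 24) = (18314 + (((-19 - 31) - 6) - 31)**2) + 92*(2 - 24) = (18314 + ((-50 - 6) - 31)**2) + 92*(-22) = (18314 + (-56 - 31)**2) - 2024 = (18314 + (-87)**2) - 2024 = (18314 + 7569) - 2024 = 25883 - 2024 = 23859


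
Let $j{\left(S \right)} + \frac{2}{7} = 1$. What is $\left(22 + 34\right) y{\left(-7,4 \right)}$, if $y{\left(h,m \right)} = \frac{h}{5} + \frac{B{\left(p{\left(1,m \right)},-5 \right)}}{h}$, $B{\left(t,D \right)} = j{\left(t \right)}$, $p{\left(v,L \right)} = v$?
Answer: $- \frac{2944}{35} \approx -84.114$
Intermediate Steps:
$j{\left(S \right)} = \frac{5}{7}$ ($j{\left(S \right)} = - \frac{2}{7} + 1 = \frac{5}{7}$)
$B{\left(t,D \right)} = \frac{5}{7}$
$y{\left(h,m \right)} = \frac{h}{5} + \frac{5}{7 h}$
$\left(22 + 34\right) y{\left(-7,4 \right)} = \left(22 + 34\right) \left(\frac{1}{5} \left(-7\right) + \frac{5}{7 \left(-7\right)}\right) = 56 \left(- \frac{7}{5} + \frac{5}{7} \left(- \frac{1}{7}\right)\right) = 56 \left(- \frac{7}{5} - \frac{5}{49}\right) = 56 \left(- \frac{368}{245}\right) = - \frac{2944}{35}$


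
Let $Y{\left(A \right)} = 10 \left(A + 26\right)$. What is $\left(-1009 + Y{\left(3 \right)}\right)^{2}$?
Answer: $516961$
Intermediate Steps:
$Y{\left(A \right)} = 260 + 10 A$ ($Y{\left(A \right)} = 10 \left(26 + A\right) = 260 + 10 A$)
$\left(-1009 + Y{\left(3 \right)}\right)^{2} = \left(-1009 + \left(260 + 10 \cdot 3\right)\right)^{2} = \left(-1009 + \left(260 + 30\right)\right)^{2} = \left(-1009 + 290\right)^{2} = \left(-719\right)^{2} = 516961$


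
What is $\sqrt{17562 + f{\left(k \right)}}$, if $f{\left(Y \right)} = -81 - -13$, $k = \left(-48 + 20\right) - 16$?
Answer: $\sqrt{17494} \approx 132.26$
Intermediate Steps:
$k = -44$ ($k = -28 - 16 = -44$)
$f{\left(Y \right)} = -68$ ($f{\left(Y \right)} = -81 + 13 = -68$)
$\sqrt{17562 + f{\left(k \right)}} = \sqrt{17562 - 68} = \sqrt{17494}$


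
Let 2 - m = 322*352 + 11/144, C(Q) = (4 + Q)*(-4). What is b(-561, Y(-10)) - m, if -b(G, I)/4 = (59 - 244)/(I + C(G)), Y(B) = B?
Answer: 18100329511/159696 ≈ 1.1334e+5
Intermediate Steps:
C(Q) = -16 - 4*Q
b(G, I) = 740/(-16 + I - 4*G) (b(G, I) = -4*(59 - 244)/(I + (-16 - 4*G)) = -(-740)/(-16 + I - 4*G) = 740/(-16 + I - 4*G))
m = -16321259/144 (m = 2 - (322*352 + 11/144) = 2 - (113344 + 11*(1/144)) = 2 - (113344 + 11/144) = 2 - 1*16321547/144 = 2 - 16321547/144 = -16321259/144 ≈ -1.1334e+5)
b(-561, Y(-10)) - m = -740/(16 - 1*(-10) + 4*(-561)) - 1*(-16321259/144) = -740/(16 + 10 - 2244) + 16321259/144 = -740/(-2218) + 16321259/144 = -740*(-1/2218) + 16321259/144 = 370/1109 + 16321259/144 = 18100329511/159696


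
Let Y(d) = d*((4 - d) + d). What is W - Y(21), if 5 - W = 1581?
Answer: -1660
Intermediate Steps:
W = -1576 (W = 5 - 1*1581 = 5 - 1581 = -1576)
Y(d) = 4*d (Y(d) = d*4 = 4*d)
W - Y(21) = -1576 - 4*21 = -1576 - 1*84 = -1576 - 84 = -1660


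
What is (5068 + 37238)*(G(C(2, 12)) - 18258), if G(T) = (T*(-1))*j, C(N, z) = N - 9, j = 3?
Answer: -771534522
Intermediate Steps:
C(N, z) = -9 + N
G(T) = -3*T (G(T) = (T*(-1))*3 = -T*3 = -3*T)
(5068 + 37238)*(G(C(2, 12)) - 18258) = (5068 + 37238)*(-3*(-9 + 2) - 18258) = 42306*(-3*(-7) - 18258) = 42306*(21 - 18258) = 42306*(-18237) = -771534522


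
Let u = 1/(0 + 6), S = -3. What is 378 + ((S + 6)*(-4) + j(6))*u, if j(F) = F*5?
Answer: 381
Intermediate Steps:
j(F) = 5*F
u = 1/6 ≈ 0.16667
378 + ((S + 6)*(-4) + j(6))*u = 378 + ((-3 + 6)*(-4) + 5*6)*(1/6) = 378 + (3*(-4) + 30)*(1/6) = 378 + (-12 + 30)*(1/6) = 378 + 18*(1/6) = 378 + 3 = 381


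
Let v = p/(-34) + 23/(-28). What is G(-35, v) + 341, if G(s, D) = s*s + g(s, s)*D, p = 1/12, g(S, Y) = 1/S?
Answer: 156539713/99960 ≈ 1566.0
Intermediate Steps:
p = 1/12 ≈ 0.083333
v = -2353/2856 (v = (1/12)/(-34) + 23/(-28) = (1/12)*(-1/34) + 23*(-1/28) = -1/408 - 23/28 = -2353/2856 ≈ -0.82388)
G(s, D) = s² + D/s (G(s, D) = s*s + D/s = s² + D/s)
G(-35, v) + 341 = (-2353/2856 + (-35)³)/(-35) + 341 = -(-2353/2856 - 42875)/35 + 341 = -1/35*(-122453353/2856) + 341 = 122453353/99960 + 341 = 156539713/99960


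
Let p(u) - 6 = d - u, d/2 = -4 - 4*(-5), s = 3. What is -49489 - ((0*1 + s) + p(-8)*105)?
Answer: -54322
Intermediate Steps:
d = 32 (d = 2*(-4 - 4*(-5)) = 2*(-4 + 20) = 2*16 = 32)
p(u) = 38 - u (p(u) = 6 + (32 - u) = 38 - u)
-49489 - ((0*1 + s) + p(-8)*105) = -49489 - ((0*1 + 3) + (38 - 1*(-8))*105) = -49489 - ((0 + 3) + (38 + 8)*105) = -49489 - (3 + 46*105) = -49489 - (3 + 4830) = -49489 - 1*4833 = -49489 - 4833 = -54322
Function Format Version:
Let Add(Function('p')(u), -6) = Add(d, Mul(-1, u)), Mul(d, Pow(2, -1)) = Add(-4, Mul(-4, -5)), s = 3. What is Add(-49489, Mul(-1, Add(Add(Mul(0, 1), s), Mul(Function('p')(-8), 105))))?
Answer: -54322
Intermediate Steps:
d = 32 (d = Mul(2, Add(-4, Mul(-4, -5))) = Mul(2, Add(-4, 20)) = Mul(2, 16) = 32)
Function('p')(u) = Add(38, Mul(-1, u)) (Function('p')(u) = Add(6, Add(32, Mul(-1, u))) = Add(38, Mul(-1, u)))
Add(-49489, Mul(-1, Add(Add(Mul(0, 1), s), Mul(Function('p')(-8), 105)))) = Add(-49489, Mul(-1, Add(Add(Mul(0, 1), 3), Mul(Add(38, Mul(-1, -8)), 105)))) = Add(-49489, Mul(-1, Add(Add(0, 3), Mul(Add(38, 8), 105)))) = Add(-49489, Mul(-1, Add(3, Mul(46, 105)))) = Add(-49489, Mul(-1, Add(3, 4830))) = Add(-49489, Mul(-1, 4833)) = Add(-49489, -4833) = -54322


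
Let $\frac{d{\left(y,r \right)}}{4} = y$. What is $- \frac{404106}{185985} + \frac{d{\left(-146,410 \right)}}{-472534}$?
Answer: $- \frac{31807534894}{14647372665} \approx -2.1716$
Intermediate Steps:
$d{\left(y,r \right)} = 4 y$
$- \frac{404106}{185985} + \frac{d{\left(-146,410 \right)}}{-472534} = - \frac{404106}{185985} + \frac{4 \left(-146\right)}{-472534} = \left(-404106\right) \frac{1}{185985} - - \frac{292}{236267} = - \frac{134702}{61995} + \frac{292}{236267} = - \frac{31807534894}{14647372665}$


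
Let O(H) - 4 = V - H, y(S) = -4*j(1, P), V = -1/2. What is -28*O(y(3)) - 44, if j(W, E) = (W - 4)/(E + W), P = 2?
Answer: -30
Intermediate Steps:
j(W, E) = (-4 + W)/(E + W)
V = -1/2 (V = -1*1/2 = -1/2 ≈ -0.50000)
y(S) = 4 (y(S) = -4*(-4 + 1)/(2 + 1) = -4*(-3)/3 = -4*(-1) = 4)
O(H) = 7/2 - H (O(H) = 4 + (-1/2 - H) = 7/2 - H)
-28*O(y(3)) - 44 = -28*(7/2 - 1*4) - 44 = -28*(7/2 - 4) - 44 = -28*(-1/2) - 44 = 14 - 44 = -30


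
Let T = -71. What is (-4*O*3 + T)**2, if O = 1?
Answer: 6889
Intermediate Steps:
(-4*O*3 + T)**2 = (-4*1*3 - 71)**2 = (-4*3 - 71)**2 = (-12 - 71)**2 = (-83)**2 = 6889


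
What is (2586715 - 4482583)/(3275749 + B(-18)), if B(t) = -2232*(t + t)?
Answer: -1895868/3356101 ≈ -0.56490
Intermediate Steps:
B(t) = -4464*t
(2586715 - 4482583)/(3275749 + B(-18)) = (2586715 - 4482583)/(3275749 - 4464*(-18)) = -1895868/(3275749 + 80352) = -1895868/3356101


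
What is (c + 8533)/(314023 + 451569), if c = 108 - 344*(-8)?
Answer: 11393/765592 ≈ 0.014881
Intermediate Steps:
c = 2860 (c = 108 + 2752 = 2860)
(c + 8533)/(314023 + 451569) = (2860 + 8533)/(314023 + 451569) = 11393/765592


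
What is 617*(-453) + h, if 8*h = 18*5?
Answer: -1117959/4 ≈ -2.7949e+5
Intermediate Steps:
h = 45/4 (h = (18*5)/8 = (⅛)*90 = 45/4 ≈ 11.250)
617*(-453) + h = 617*(-453) + 45/4 = -279501 + 45/4 = -1117959/4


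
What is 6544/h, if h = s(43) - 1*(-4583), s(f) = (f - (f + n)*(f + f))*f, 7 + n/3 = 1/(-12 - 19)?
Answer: -101432/1155775 ≈ -0.087761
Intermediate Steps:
n = -654/31 (n = -21 + 3/(-12 - 19) = -21 + 3/(-31) = -21 + 3*(-1/31) = -21 - 3/31 = -654/31 ≈ -21.097)
s(f) = f*(f - 2*f*(-654/31 + f)) (s(f) = (f - (f - 654/31)*(f + f))*f = (f - (-654/31 + f)*2*f)*f = (f - 2*f*(-654/31 + f))*f = f*(f - 2*f*(-654/31 + f)))
h = -2311550/31 (h = (1/31)*43**2*(1339 - 62*43) - 1*(-4583) = (1/31)*1849*(1339 - 2666) + 4583 = (1/31)*1849*(-1327) + 4583 = -2453623/31 + 4583 = -2311550/31 ≈ -74566.)
6544/h = 6544/(-2311550/31) = 6544*(-31/2311550) = -101432/1155775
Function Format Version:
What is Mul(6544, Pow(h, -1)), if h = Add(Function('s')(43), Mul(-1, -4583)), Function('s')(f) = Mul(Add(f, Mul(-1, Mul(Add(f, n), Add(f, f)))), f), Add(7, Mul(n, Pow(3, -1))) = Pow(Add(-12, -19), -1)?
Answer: Rational(-101432, 1155775) ≈ -0.087761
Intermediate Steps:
n = Rational(-654, 31) (n = Add(-21, Mul(3, Pow(Add(-12, -19), -1))) = Add(-21, Mul(3, Pow(-31, -1))) = Add(-21, Mul(3, Rational(-1, 31))) = Add(-21, Rational(-3, 31)) = Rational(-654, 31) ≈ -21.097)
Function('s')(f) = Mul(f, Add(f, Mul(-2, f, Add(Rational(-654, 31), f)))) (Function('s')(f) = Mul(Add(f, Mul(-1, Mul(Add(f, Rational(-654, 31)), Add(f, f)))), f) = Mul(Add(f, Mul(-1, Mul(Add(Rational(-654, 31), f), Mul(2, f)))), f) = Mul(Add(f, Mul(-1, Mul(2, f, Add(Rational(-654, 31), f)))), f) = Mul(Add(f, Mul(-2, f, Add(Rational(-654, 31), f))), f) = Mul(f, Add(f, Mul(-2, f, Add(Rational(-654, 31), f)))))
h = Rational(-2311550, 31) (h = Add(Mul(Rational(1, 31), Pow(43, 2), Add(1339, Mul(-62, 43))), Mul(-1, -4583)) = Add(Mul(Rational(1, 31), 1849, Add(1339, -2666)), 4583) = Add(Mul(Rational(1, 31), 1849, -1327), 4583) = Add(Rational(-2453623, 31), 4583) = Rational(-2311550, 31) ≈ -74566.)
Mul(6544, Pow(h, -1)) = Mul(6544, Pow(Rational(-2311550, 31), -1)) = Mul(6544, Rational(-31, 2311550)) = Rational(-101432, 1155775)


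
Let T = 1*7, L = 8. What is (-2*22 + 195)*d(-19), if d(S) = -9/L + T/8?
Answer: -151/4 ≈ -37.750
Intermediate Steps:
T = 7
d(S) = -1/4 (d(S) = -9/8 + 7/8 = -1/4)
(-2*22 + 195)*d(-19) = (-2*22 + 195)*(-1/4) = (-44 + 195)*(-1/4) = 151*(-1/4) = -151/4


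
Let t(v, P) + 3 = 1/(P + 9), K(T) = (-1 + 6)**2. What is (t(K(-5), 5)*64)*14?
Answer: -2624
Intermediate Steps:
K(T) = 25 (K(T) = 5**2 = 25)
t(v, P) = -3 + 1/(9 + P) (t(v, P) = -3 + 1/(P + 9) = -3 + 1/(9 + P))
(t(K(-5), 5)*64)*14 = (((-26 - 3*5)/(9 + 5))*64)*14 = (((-26 - 15)/14)*64)*14 = (((1/14)*(-41))*64)*14 = -41/14*64*14 = -1312/7*14 = -2624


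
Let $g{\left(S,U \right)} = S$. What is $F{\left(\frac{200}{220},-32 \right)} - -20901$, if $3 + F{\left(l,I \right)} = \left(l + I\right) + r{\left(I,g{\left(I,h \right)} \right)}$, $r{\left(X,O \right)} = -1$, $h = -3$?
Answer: $\frac{229525}{11} \approx 20866.0$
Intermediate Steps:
$F{\left(l,I \right)} = -4 + I + l$ ($F{\left(l,I \right)} = -3 - \left(1 - I - l\right) = -3 + \left(-1 + I + l\right) = -4 + I + l$)
$F{\left(\frac{200}{220},-32 \right)} - -20901 = \left(-4 - 32 + \frac{200}{220}\right) - -20901 = \left(-4 - 32 + 200 \cdot \frac{1}{220}\right) + 20901 = \left(-4 - 32 + \frac{10}{11}\right) + 20901 = - \frac{386}{11} + 20901 = \frac{229525}{11}$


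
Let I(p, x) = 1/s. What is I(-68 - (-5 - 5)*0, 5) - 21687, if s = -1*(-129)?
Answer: -2797622/129 ≈ -21687.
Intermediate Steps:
s = 129
I(p, x) = 1/129
I(-68 - (-5 - 5)*0, 5) - 21687 = 1/129 - 21687 = -2797622/129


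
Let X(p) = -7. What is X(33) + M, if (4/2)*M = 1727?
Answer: 1713/2 ≈ 856.50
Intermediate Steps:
M = 1727/2 (M = (½)*1727 = 1727/2 ≈ 863.50)
X(33) + M = -7 + 1727/2 = 1713/2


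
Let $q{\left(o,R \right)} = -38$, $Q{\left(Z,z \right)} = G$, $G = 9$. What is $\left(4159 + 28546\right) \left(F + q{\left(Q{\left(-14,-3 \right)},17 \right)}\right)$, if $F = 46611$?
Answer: $1523169965$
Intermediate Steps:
$Q{\left(Z,z \right)} = 9$
$\left(4159 + 28546\right) \left(F + q{\left(Q{\left(-14,-3 \right)},17 \right)}\right) = \left(4159 + 28546\right) \left(46611 - 38\right) = 32705 \cdot 46573 = 1523169965$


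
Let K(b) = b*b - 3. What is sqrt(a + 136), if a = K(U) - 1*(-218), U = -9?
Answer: 12*sqrt(3) ≈ 20.785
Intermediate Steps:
K(b) = -3 + b**2 (K(b) = b**2 - 3 = -3 + b**2)
a = 296 (a = (-3 + (-9)**2) - 1*(-218) = (-3 + 81) + 218 = 78 + 218 = 296)
sqrt(a + 136) = sqrt(296 + 136) = sqrt(432) = 12*sqrt(3)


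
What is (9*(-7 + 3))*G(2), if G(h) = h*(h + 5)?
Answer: -504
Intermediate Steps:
G(h) = h*(5 + h)
(9*(-7 + 3))*G(2) = (9*(-7 + 3))*(2*(5 + 2)) = (9*(-4))*(2*7) = -36*14 = -504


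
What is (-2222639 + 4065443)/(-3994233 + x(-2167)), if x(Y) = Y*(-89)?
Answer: -921402/1900685 ≈ -0.48477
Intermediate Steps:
x(Y) = -89*Y
(-2222639 + 4065443)/(-3994233 + x(-2167)) = (-2222639 + 4065443)/(-3994233 - 89*(-2167)) = 1842804/(-3994233 + 192863) = 1842804/(-3801370) = 1842804*(-1/3801370) = -921402/1900685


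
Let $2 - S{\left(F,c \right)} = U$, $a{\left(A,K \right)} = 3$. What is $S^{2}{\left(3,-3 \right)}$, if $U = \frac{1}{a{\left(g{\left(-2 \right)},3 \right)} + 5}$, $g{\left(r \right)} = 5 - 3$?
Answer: $\frac{225}{64} \approx 3.5156$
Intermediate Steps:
$g{\left(r \right)} = 2$ ($g{\left(r \right)} = 5 - 3 = 2$)
$U = \frac{1}{8}$ ($U = \frac{1}{3 + 5} = \frac{1}{8} \approx 0.125$)
$S{\left(F,c \right)} = \frac{15}{8}$ ($S{\left(F,c \right)} = 2 - \frac{1}{8} = \frac{15}{8}$)
$S^{2}{\left(3,-3 \right)} = \left(\frac{15}{8}\right)^{2} = \frac{225}{64}$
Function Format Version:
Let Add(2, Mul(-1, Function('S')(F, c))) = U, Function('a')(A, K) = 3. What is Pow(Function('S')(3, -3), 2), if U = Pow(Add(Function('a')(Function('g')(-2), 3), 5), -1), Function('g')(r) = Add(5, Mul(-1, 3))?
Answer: Rational(225, 64) ≈ 3.5156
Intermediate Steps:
Function('g')(r) = 2 (Function('g')(r) = Add(5, -3) = 2)
U = Rational(1, 8) (U = Pow(Add(3, 5), -1) = Pow(8, -1) = Rational(1, 8) ≈ 0.12500)
Function('S')(F, c) = Rational(15, 8) (Function('S')(F, c) = Add(2, Mul(-1, Rational(1, 8))) = Add(2, Rational(-1, 8)) = Rational(15, 8))
Pow(Function('S')(3, -3), 2) = Pow(Rational(15, 8), 2) = Rational(225, 64)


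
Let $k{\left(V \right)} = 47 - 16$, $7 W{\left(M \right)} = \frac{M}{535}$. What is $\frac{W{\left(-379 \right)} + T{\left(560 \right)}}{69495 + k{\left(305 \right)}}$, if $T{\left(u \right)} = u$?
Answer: $\frac{2096821}{260374870} \approx 0.0080531$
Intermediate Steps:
$W{\left(M \right)} = \frac{M}{3745}$ ($W{\left(M \right)} = \frac{M \frac{1}{535}}{7} = \frac{\frac{1}{535} M}{7} = \frac{M}{3745}$)
$k{\left(V \right)} = 31$ ($k{\left(V \right)} = 47 - 16 = 31$)
$\frac{W{\left(-379 \right)} + T{\left(560 \right)}}{69495 + k{\left(305 \right)}} = \frac{\frac{1}{3745} \left(-379\right) + 560}{69495 + 31} = \frac{- \frac{379}{3745} + 560}{69526} = \frac{2096821}{3745} \cdot \frac{1}{69526} = \frac{2096821}{260374870}$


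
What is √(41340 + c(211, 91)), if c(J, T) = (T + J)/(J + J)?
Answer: √1840530001/211 ≈ 203.32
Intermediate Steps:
c(J, T) = (J + T)/(2*J) (c(J, T) = (J + T)/((2*J)) = (J + T)*(1/(2*J)) = (J + T)/(2*J))
√(41340 + c(211, 91)) = √(41340 + (½)*(211 + 91)/211) = √(41340 + (½)*(1/211)*302) = √(41340 + 151/211) = √(8722891/211) = √1840530001/211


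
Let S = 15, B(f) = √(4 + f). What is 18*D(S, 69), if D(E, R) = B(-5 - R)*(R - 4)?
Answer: 1170*I*√70 ≈ 9788.9*I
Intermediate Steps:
D(E, R) = √(-1 - R)*(-4 + R) (D(E, R) = √(4 + (-5 - R))*(R - 4) = √(-1 - R)*(-4 + R))
18*D(S, 69) = 18*(√(-1 - 1*69)*(-4 + 69)) = 18*(√(-1 - 69)*65) = 18*(√(-70)*65) = 18*((I*√70)*65) = 18*(65*I*√70) = 1170*I*√70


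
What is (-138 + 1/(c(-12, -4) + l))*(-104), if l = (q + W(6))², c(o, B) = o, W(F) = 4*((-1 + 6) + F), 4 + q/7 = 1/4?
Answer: 5353168/373 ≈ 14352.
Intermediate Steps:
q = -105/4 (q = -28 + 7/4 = -105/4 ≈ -26.250)
W(F) = 20 + 4*F (W(F) = 4*(5 + F) = 20 + 4*F)
l = 5041/16 (l = (-105/4 + (20 + 4*6))² = (-105/4 + (20 + 24))² = (-105/4 + 44)² = (71/4)² = 5041/16 ≈ 315.06)
(-138 + 1/(c(-12, -4) + l))*(-104) = (-138 + 1/(-12 + 5041/16))*(-104) = (-138 + 1/(4849/16))*(-104) = (-138 + 16/4849)*(-104) = -669146/4849*(-104) = 5353168/373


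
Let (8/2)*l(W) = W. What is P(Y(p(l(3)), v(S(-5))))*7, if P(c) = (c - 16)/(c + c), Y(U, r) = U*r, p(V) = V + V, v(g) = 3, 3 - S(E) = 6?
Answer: -161/18 ≈ -8.9444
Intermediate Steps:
l(W) = W/4
S(E) = -3 (S(E) = 3 - 1*6 = 3 - 6 = -3)
p(V) = 2*V
P(c) = (-16 + c)/(2*c) (P(c) = (-16 + c)/((2*c)) = (-16 + c)*(1/(2*c)) = (-16 + c)/(2*c))
P(Y(p(l(3)), v(S(-5))))*7 = ((-16 + (2*((1/4)*3))*3)/(2*(((2*((1/4)*3))*3))))*7 = ((-16 + (2*(3/4))*3)/(2*(((2*(3/4))*3))))*7 = ((-16 + (3/2)*3)/(2*(((3/2)*3))))*7 = ((-16 + 9/2)/(2*(9/2)))*7 = ((1/2)*(2/9)*(-23/2))*7 = -23/18*7 = -161/18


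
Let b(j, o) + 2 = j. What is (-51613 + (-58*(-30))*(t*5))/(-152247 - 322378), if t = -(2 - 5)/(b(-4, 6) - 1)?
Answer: 387391/3322375 ≈ 0.11660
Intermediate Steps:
b(j, o) = -2 + j
t = -3/7 (t = -(2 - 5)/((-2 - 4) - 1) = -(-3)/(-6 - 1) = -(-3)/(-7) = -(-3)*(-1)/7 = -1*3/7 = -3/7 ≈ -0.42857)
(-51613 + (-58*(-30))*(t*5))/(-152247 - 322378) = (-51613 + (-58*(-30))*(-3/7*5))/(-152247 - 322378) = (-51613 + 1740*(-15/7))/(-474625) = (-51613 - 26100/7)*(-1/474625) = -387391/7*(-1/474625) = 387391/3322375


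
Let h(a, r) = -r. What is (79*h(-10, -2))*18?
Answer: 2844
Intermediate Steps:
(79*h(-10, -2))*18 = (79*(-1*(-2)))*18 = (79*2)*18 = 158*18 = 2844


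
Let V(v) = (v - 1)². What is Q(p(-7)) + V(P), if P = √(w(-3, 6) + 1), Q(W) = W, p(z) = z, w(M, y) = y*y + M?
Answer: 28 - 2*√34 ≈ 16.338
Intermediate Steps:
w(M, y) = M + y² (w(M, y) = y² + M = M + y²)
P = √34 (P = √((-3 + 6²) + 1) = √((-3 + 36) + 1) = √(33 + 1) = √34 ≈ 5.8309)
V(v) = (-1 + v)²
Q(p(-7)) + V(P) = -7 + (-1 + √34)²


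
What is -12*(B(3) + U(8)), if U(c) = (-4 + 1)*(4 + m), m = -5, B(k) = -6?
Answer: 36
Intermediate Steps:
U(c) = 3 (U(c) = (-4 + 1)*(4 - 5) = -3*(-1) = 3)
-12*(B(3) + U(8)) = -12*(-6 + 3) = -12*(-3) = 36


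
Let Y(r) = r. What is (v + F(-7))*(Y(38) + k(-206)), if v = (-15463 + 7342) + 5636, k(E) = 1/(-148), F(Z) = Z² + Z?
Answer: -13736989/148 ≈ -92818.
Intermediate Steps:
F(Z) = Z + Z²
k(E) = -1/148
v = -2485 (v = -8121 + 5636 = -2485)
(v + F(-7))*(Y(38) + k(-206)) = (-2485 - 7*(1 - 7))*(38 - 1/148) = (-2485 - 7*(-6))*(5623/148) = (-2485 + 42)*(5623/148) = -2443*5623/148 = -13736989/148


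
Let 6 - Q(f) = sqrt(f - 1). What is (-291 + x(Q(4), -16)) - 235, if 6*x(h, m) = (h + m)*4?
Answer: -1598/3 - 2*sqrt(3)/3 ≈ -533.82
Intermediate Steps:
Q(f) = 6 - sqrt(-1 + f) (Q(f) = 6 - sqrt(f - 1) = 6 - sqrt(-1 + f))
x(h, m) = 2*h/3 + 2*m/3 (x(h, m) = ((h + m)*4)/6 = (4*h + 4*m)/6 = 2*h/3 + 2*m/3)
(-291 + x(Q(4), -16)) - 235 = (-291 + (2*(6 - sqrt(-1 + 4))/3 + (2/3)*(-16))) - 235 = (-291 + (2*(6 - sqrt(3))/3 - 32/3)) - 235 = (-291 + ((4 - 2*sqrt(3)/3) - 32/3)) - 235 = (-291 + (-20/3 - 2*sqrt(3)/3)) - 235 = (-893/3 - 2*sqrt(3)/3) - 235 = -1598/3 - 2*sqrt(3)/3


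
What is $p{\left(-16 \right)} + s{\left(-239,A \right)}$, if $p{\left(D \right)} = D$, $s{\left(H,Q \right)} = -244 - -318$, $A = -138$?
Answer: $58$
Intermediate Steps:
$s{\left(H,Q \right)} = 74$ ($s{\left(H,Q \right)} = -244 + 318 = 74$)
$p{\left(-16 \right)} + s{\left(-239,A \right)} = -16 + 74 = 58$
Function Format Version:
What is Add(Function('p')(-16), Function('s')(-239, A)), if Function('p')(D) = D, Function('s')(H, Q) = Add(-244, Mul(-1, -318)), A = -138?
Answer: 58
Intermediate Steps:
Function('s')(H, Q) = 74 (Function('s')(H, Q) = Add(-244, 318) = 74)
Add(Function('p')(-16), Function('s')(-239, A)) = Add(-16, 74) = 58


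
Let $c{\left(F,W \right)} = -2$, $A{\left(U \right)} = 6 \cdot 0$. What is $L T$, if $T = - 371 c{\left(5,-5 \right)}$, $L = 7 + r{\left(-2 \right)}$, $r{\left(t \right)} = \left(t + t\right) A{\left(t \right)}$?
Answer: $5194$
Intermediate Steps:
$A{\left(U \right)} = 0$
$r{\left(t \right)} = 0$ ($r{\left(t \right)} = \left(t + t\right) 0 = 2 t 0 = 0$)
$L = 7$ ($L = 7 + 0 = 7$)
$T = 742$ ($T = \left(-371\right) \left(-2\right) = 742$)
$L T = 7 \cdot 742 = 5194$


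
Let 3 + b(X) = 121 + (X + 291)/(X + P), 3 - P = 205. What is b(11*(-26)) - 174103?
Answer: -84904685/488 ≈ -1.7399e+5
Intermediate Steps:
P = -202 (P = 3 - 1*205 = 3 - 205 = -202)
b(X) = 118 + (291 + X)/(-202 + X) (b(X) = -3 + (121 + (X + 291)/(X - 202)) = -3 + (121 + (291 + X)/(-202 + X)) = 118 + (291 + X)/(-202 + X))
b(11*(-26)) - 174103 = 17*(-1385 + 7*(11*(-26)))/(-202 + 11*(-26)) - 174103 = 17*(-1385 + 7*(-286))/(-202 - 286) - 174103 = 17*(-1385 - 2002)/(-488) - 174103 = 17*(-1/488)*(-3387) - 174103 = 57579/488 - 174103 = -84904685/488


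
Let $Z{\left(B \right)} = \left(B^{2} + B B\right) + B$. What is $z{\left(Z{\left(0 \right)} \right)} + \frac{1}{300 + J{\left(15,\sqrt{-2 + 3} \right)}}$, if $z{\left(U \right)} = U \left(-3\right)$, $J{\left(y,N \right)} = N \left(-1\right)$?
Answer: $\frac{1}{299} \approx 0.0033445$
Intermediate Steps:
$Z{\left(B \right)} = B + 2 B^{2}$ ($Z{\left(B \right)} = \left(B^{2} + B^{2}\right) + B = 2 B^{2} + B = B + 2 B^{2}$)
$J{\left(y,N \right)} = - N$
$z{\left(U \right)} = - 3 U$
$z{\left(Z{\left(0 \right)} \right)} + \frac{1}{300 + J{\left(15,\sqrt{-2 + 3} \right)}} = - 3 \cdot 0 \left(1 + 2 \cdot 0\right) + \frac{1}{300 - \sqrt{-2 + 3}} = - 3 \cdot 0 \left(1 + 0\right) + \frac{1}{300 - \sqrt{1}} = - 3 \cdot 0 \cdot 1 + \frac{1}{300 - 1} = \left(-3\right) 0 + \frac{1}{300 - 1} = 0 + \frac{1}{299} = \frac{1}{299}$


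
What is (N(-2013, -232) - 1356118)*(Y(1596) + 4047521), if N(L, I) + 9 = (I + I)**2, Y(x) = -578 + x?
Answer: -4618698795909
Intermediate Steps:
N(L, I) = -9 + 4*I**2 (N(L, I) = -9 + (I + I)**2 = -9 + (2*I)**2 = -9 + 4*I**2)
(N(-2013, -232) - 1356118)*(Y(1596) + 4047521) = ((-9 + 4*(-232)**2) - 1356118)*((-578 + 1596) + 4047521) = ((-9 + 4*53824) - 1356118)*(1018 + 4047521) = ((-9 + 215296) - 1356118)*4048539 = (215287 - 1356118)*4048539 = -1140831*4048539 = -4618698795909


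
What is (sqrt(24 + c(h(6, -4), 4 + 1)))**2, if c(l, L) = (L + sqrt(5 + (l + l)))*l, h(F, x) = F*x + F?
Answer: -66 - 18*I*sqrt(31) ≈ -66.0 - 100.22*I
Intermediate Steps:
h(F, x) = F + F*x
c(l, L) = l*(L + sqrt(5 + 2*l)) (c(l, L) = (L + sqrt(5 + 2*l))*l = l*(L + sqrt(5 + 2*l)))
(sqrt(24 + c(h(6, -4), 4 + 1)))**2 = (sqrt(24 + (6*(1 - 4))*((4 + 1) + sqrt(5 + 2*(6*(1 - 4))))))**2 = (sqrt(24 + (6*(-3))*(5 + sqrt(5 + 2*(6*(-3))))))**2 = (sqrt(24 - 18*(5 + sqrt(5 + 2*(-18)))))**2 = (sqrt(24 - 18*(5 + sqrt(5 - 36))))**2 = (sqrt(24 - 18*(5 + sqrt(-31))))**2 = (sqrt(24 - 18*(5 + I*sqrt(31))))**2 = (sqrt(24 + (-90 - 18*I*sqrt(31))))**2 = (sqrt(-66 - 18*I*sqrt(31)))**2 = -66 - 18*I*sqrt(31)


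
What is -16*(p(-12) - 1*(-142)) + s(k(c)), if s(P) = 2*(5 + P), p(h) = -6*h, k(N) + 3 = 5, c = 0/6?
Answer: -3410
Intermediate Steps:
c = 0 (c = 0*(⅙) = 0)
k(N) = 2 (k(N) = -3 + 5 = 2)
s(P) = 10 + 2*P
-16*(p(-12) - 1*(-142)) + s(k(c)) = -16*(-6*(-12) - 1*(-142)) + (10 + 2*2) = -16*(72 + 142) + (10 + 4) = -16*214 + 14 = -3424 + 14 = -3410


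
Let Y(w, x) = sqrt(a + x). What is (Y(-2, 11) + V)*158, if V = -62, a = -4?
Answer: -9796 + 158*sqrt(7) ≈ -9378.0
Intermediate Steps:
Y(w, x) = sqrt(-4 + x)
(Y(-2, 11) + V)*158 = (sqrt(-4 + 11) - 62)*158 = (sqrt(7) - 62)*158 = (-62 + sqrt(7))*158 = -9796 + 158*sqrt(7)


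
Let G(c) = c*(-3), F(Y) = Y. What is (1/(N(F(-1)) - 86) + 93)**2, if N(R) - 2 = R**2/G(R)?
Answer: 544755600/63001 ≈ 8646.8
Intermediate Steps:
G(c) = -3*c
N(R) = 2 - R/3 (N(R) = 2 + R**2/((-3*R)) = 2 + R**2*(-1/(3*R)) = 2 - R/3)
(1/(N(F(-1)) - 86) + 93)**2 = (1/((2 - 1/3*(-1)) - 86) + 93)**2 = (1/((2 + 1/3) - 86) + 93)**2 = (1/(7/3 - 86) + 93)**2 = (1/(-251/3) + 93)**2 = (-3/251 + 93)**2 = (23340/251)**2 = 544755600/63001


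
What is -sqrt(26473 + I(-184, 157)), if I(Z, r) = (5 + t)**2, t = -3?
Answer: -sqrt(26477) ≈ -162.72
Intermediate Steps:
I(Z, r) = 4 (I(Z, r) = (5 - 3)**2 = 2**2 = 4)
-sqrt(26473 + I(-184, 157)) = -sqrt(26473 + 4) = -sqrt(26477)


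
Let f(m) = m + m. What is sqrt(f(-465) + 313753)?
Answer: sqrt(312823) ≈ 559.31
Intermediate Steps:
f(m) = 2*m
sqrt(f(-465) + 313753) = sqrt(2*(-465) + 313753) = sqrt(-930 + 313753) = sqrt(312823)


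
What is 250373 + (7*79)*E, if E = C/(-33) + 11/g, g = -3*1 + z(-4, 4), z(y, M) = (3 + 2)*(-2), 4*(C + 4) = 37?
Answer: 142895381/572 ≈ 2.4982e+5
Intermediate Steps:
C = 21/4 (C = -4 + (¼)*37 = -4 + 37/4 = 21/4 ≈ 5.2500)
z(y, M) = -10 (z(y, M) = 5*(-2) = -10)
g = -13 (g = -3*1 - 10 = -3 - 10 = -13)
E = -575/572 (E = (21/4)/(-33) + 11/(-13) = (21/4)*(-1/33) + 11*(-1/13) = -7/44 - 11/13 = -575/572 ≈ -1.0052)
250373 + (7*79)*E = 250373 + (7*79)*(-575/572) = 250373 + 553*(-575/572) = 250373 - 317975/572 = 142895381/572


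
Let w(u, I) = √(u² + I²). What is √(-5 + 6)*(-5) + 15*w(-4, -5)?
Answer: -5 + 15*√41 ≈ 91.047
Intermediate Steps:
w(u, I) = √(I² + u²)
√(-5 + 6)*(-5) + 15*w(-4, -5) = √(-5 + 6)*(-5) + 15*√((-5)² + (-4)²) = √1*(-5) + 15*√(25 + 16) = 1*(-5) + 15*√41 = -5 + 15*√41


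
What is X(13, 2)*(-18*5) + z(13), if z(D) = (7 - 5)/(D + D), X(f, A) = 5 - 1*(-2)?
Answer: -8189/13 ≈ -629.92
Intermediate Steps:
X(f, A) = 7 (X(f, A) = 5 + 2 = 7)
z(D) = 1/D (z(D) = 2/((2*D)) = 2*(1/(2*D)) = 1/D)
X(13, 2)*(-18*5) + z(13) = 7*(-18*5) + 1/13 = 7*(-90) + 1/13 = -630 + 1/13 = -8189/13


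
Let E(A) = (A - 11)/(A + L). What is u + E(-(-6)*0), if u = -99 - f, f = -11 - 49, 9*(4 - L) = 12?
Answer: -345/8 ≈ -43.125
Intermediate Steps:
L = 8/3 (L = 4 - 1/9*12 = 4 - 4/3 = 8/3 ≈ 2.6667)
f = -60
u = -39 (u = -99 - 1*(-60) = -99 + 60 = -39)
E(A) = (-11 + A)/(8/3 + A) (E(A) = (A - 11)/(A + 8/3) = (-11 + A)/(8/3 + A))
u + E(-(-6)*0) = -39 + 3*(-11 - (-6)*0)/(8 + 3*(-(-6)*0)) = -39 + 3*(-11 - 2*0)/(8 + 3*(-2*0)) = -39 + 3*(-11 + 0)/(8 + 3*0) = -39 + 3*(-11)/(8 + 0) = -39 + 3*(-11)/8 = -39 + 3*(1/8)*(-11) = -39 - 33/8 = -345/8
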